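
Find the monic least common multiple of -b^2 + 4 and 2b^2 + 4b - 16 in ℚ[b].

b^3 + 4b^2 - 4b - 16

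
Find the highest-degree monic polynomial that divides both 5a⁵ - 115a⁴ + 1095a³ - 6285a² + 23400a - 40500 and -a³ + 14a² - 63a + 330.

Euclidean algorithm in ℚ[a]:
  5a⁵ - 115a⁴ + 1095a³ - 6285a² + 23400a - 40500 = (-5a² + 45a - 150)(-a³ + 14a² - 63a + 330) + (300a² - 900a + 9000)
  -a³ + 14a² - 63a + 330 = (-(1/300)a + 11/300)(300a² - 900a + 9000) + (0)
Last nonzero remainder: 300a² - 900a + 9000. Dividing through by 300 gives the monic gcd a² - 3a + 30.

a² - 3a + 30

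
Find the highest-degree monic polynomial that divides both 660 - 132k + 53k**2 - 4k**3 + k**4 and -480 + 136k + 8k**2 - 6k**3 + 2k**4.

Apply the Euclidean algorithm:
  k**4 - 4k**3 + 53k**2 - 132k + 660 = (1/2)(2k**4 - 6k**3 + 8k**2 + 136k - 480) + (-k**3 + 49k**2 - 200k + 900)
  2k**4 - 6k**3 + 8k**2 + 136k - 480 = (-2k - 92)(-k**3 + 49k**2 - 200k + 900) + (4116k**2 - 16464k + 82320)
  -k**3 + 49k**2 - 200k + 900 = (-(1/4116)k + 15/1372)(4116k**2 - 16464k + 82320) + (0)
Last nonzero remainder: 4116k**2 - 16464k + 82320. Dividing through by 4116 gives the monic gcd k**2 - 4k + 20.

20 - 4k + k**2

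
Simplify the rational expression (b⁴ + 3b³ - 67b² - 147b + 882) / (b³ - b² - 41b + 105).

(b² - b - 42)/(b - 5)

Repeated division with remainder:
  b⁴ + 3b³ - 67b² - 147b + 882 = (b + 4)(b³ - b² - 41b + 105) + (-22b² - 88b + 462)
  b³ - b² - 41b + 105 = (-(1/22)b + 5/22)(-22b² - 88b + 462) + (0)
Last nonzero remainder: -22b² - 88b + 462. Dividing through by -22 gives the monic gcd b² + 4b - 21.
Cancel b² + 4b - 21 from numerator and denominator to get the reduced form.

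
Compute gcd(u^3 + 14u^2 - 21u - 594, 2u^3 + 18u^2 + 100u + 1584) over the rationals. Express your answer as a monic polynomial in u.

u + 11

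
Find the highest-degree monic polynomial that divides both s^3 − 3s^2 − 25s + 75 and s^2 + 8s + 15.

s + 5

By polynomial division,
  s^3 − 3s^2 − 25s + 75 = (s − 11)(s^2 + 8s + 15) + (48s + 240)
  s^2 + 8s + 15 = ((1/48)s + 1/16)(48s + 240) + (0)
Last nonzero remainder: 48s + 240. Dividing through by 48 gives the monic gcd s + 5.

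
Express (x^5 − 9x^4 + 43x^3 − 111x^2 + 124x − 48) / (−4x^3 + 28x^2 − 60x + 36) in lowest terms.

(−x^3 + 5x^2 − 20x + 16)/(4x − 12)

Euclidean algorithm in ℚ[x]:
  x^5 − 9x^4 + 43x^3 − 111x^2 + 124x − 48 = (−(1/4)x^2 + (1/2)x − 7/2)(−4x^3 + 28x^2 − 60x + 36) + (26x^2 − 104x + 78)
  −4x^3 + 28x^2 − 60x + 36 = (−(2/13)x + 6/13)(26x^2 − 104x + 78) + (0)
Last nonzero remainder: 26x^2 − 104x + 78. Dividing through by 26 gives the monic gcd x^2 − 4x + 3.
Cancel x^2 − 4x + 3 from numerator and denominator to get the reduced form.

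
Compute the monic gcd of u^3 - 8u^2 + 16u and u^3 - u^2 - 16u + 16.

Apply the Euclidean algorithm:
  u^3 - 8u^2 + 16u = (u^3 - u^2 - 16u + 16) + (-7u^2 + 32u - 16)
  u^3 - u^2 - 16u + 16 = (-(1/7)u - 25/49)(-7u^2 + 32u - 16) + (-(96/49)u + 384/49)
  -7u^2 + 32u - 16 = ((343/96)u - 49/24)(-(96/49)u + 384/49) + (0)
Last nonzero remainder: -(96/49)u + 384/49. Dividing through by -96/49 gives the monic gcd u - 4.

u - 4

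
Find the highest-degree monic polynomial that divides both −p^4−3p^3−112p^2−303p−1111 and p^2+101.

p^2+101

Repeated division with remainder:
  −p^4−3p^3−112p^2−303p−1111 = (−p^2−3p−11)(p^2+101) + (0)
The last nonzero remainder p^2+101 is already monic.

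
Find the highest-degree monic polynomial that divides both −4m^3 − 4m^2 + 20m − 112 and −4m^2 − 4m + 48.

m + 4

Euclidean algorithm in ℚ[m]:
  −4m^3 − 4m^2 + 20m − 112 = (m)(−4m^2 − 4m + 48) + (−28m − 112)
  −4m^2 − 4m + 48 = ((1/7)m − 3/7)(−28m − 112) + (0)
Last nonzero remainder: −28m − 112. Dividing through by −28 gives the monic gcd m + 4.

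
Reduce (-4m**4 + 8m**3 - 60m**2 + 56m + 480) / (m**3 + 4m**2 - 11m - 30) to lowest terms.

(-4m**2 + 4m - 80)/(m + 5)

Repeated division with remainder:
  -4m**4 + 8m**3 - 60m**2 + 56m + 480 = (-4m + 24)(m**3 + 4m**2 - 11m - 30) + (-200m**2 + 200m + 1200)
  m**3 + 4m**2 - 11m - 30 = (-(1/200)m - 1/40)(-200m**2 + 200m + 1200) + (0)
Last nonzero remainder: -200m**2 + 200m + 1200. Dividing through by -200 gives the monic gcd m**2 - m - 6.
Cancel m**2 - m - 6 from numerator and denominator to get the reduced form.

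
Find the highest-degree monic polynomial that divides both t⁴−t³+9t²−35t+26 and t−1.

t−1

By polynomial division,
  t⁴−t³+9t²−35t+26 = (t³+9t−26)(t−1) + (0)
The last nonzero remainder t−1 is already monic.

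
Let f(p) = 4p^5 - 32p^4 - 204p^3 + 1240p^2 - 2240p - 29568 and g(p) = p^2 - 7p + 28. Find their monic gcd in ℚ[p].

p^2 - 7p + 28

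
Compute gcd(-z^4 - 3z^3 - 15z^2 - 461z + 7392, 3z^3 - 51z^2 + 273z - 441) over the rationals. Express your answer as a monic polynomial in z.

z - 7

Euclidean algorithm in ℚ[z]:
  -z^4 - 3z^3 - 15z^2 - 461z + 7392 = (-(1/3)z - 20/3)(3z^3 - 51z^2 + 273z - 441) + (-264z^2 + 1212z + 4452)
  3z^3 - 51z^2 + 273z - 441 = (-(1/88)z + 273/1936)(-264z^2 + 1212z + 4452) + ((73899/484)z - 517293/484)
  -264z^2 + 1212z + 4452 = (-(42592/24633)z - 102608/24633)((73899/484)z - 517293/484) + (0)
Last nonzero remainder: (73899/484)z - 517293/484. Dividing through by 73899/484 gives the monic gcd z - 7.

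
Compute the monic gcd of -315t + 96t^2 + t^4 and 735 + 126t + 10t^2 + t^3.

105 + 3t + t^2

Euclidean algorithm in ℚ[t]:
  t^4 + 96t^2 - 315t = (t - 10)(t^3 + 10t^2 + 126t + 735) + (70t^2 + 210t + 7350)
  t^3 + 10t^2 + 126t + 735 = ((1/70)t + 1/10)(70t^2 + 210t + 7350) + (0)
Last nonzero remainder: 70t^2 + 210t + 7350. Dividing through by 70 gives the monic gcd t^2 + 3t + 105.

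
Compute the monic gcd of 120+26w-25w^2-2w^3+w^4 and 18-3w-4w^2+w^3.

-6-w+w^2

Euclidean algorithm in ℚ[w]:
  w^4-2w^3-25w^2+26w+120 = (w+2)(w^3-4w^2-3w+18) + (-14w^2+14w+84)
  w^3-4w^2-3w+18 = (-(1/14)w+3/14)(-14w^2+14w+84) + (0)
Last nonzero remainder: -14w^2+14w+84. Dividing through by -14 gives the monic gcd w^2-w-6.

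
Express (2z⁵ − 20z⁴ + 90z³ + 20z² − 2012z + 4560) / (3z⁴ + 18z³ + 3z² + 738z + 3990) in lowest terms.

By polynomial division,
  2z⁵ − 20z⁴ + 90z³ + 20z² − 2012z + 4560 = ((2/3)z − 32/3)(3z⁴ + 18z³ + 3z² + 738z + 3990) + (280z³ − 440z² + 3200z + 47120)
  3z⁴ + 18z³ + 3z² + 738z + 3990 = ((3/280)z + 159/1960)(280z³ − 440z² + 3200z + 47120) + ((216/49)z² − (1296/49)z + 8208/49)
  280z³ − 440z² + 3200z + 47120 = ((1715/27)z + 7595/27)((216/49)z² − (1296/49)z + 8208/49) + (0)
Last nonzero remainder: (216/49)z² − (1296/49)z + 8208/49. Dividing through by 216/49 gives the monic gcd z² − 6z + 38.
Cancel z² − 6z + 38 from numerator and denominator to get the reduced form.

(2z³ − 8z² − 34z + 120)/(3z² + 36z + 105)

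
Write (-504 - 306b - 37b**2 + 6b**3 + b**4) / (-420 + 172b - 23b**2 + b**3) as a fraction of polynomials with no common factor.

Euclidean algorithm in ℚ[b]:
  b**4 + 6b**3 - 37b**2 - 306b - 504 = (b + 29)(b**3 - 23b**2 + 172b - 420) + (458b**2 - 4874b + 11676)
  b**3 - 23b**2 + 172b - 420 = ((1/458)b - 1415/52441)(458b**2 - 4874b + 11676) + ((786240/52441)b - 5503680/52441)
  458b**2 - 4874b + 11676 = ((12008989/393120)b - 7289299/65520)((786240/52441)b - 5503680/52441) + (0)
Last nonzero remainder: (786240/52441)b - 5503680/52441. Dividing through by 786240/52441 gives the monic gcd b - 7.
Cancel b - 7 from numerator and denominator to get the reduced form.

(72 + 54b + 13b**2 + b**3)/(60 - 16b + b**2)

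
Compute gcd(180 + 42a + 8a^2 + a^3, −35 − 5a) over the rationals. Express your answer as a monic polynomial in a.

1

Repeated division with remainder:
  a^3 + 8a^2 + 42a + 180 = (−(1/5)a^2 − (1/5)a − 7)(−5a − 35) + (−65)
  −5a − 35 = ((1/13)a + 7/13)(−65) + (0)
The last nonzero remainder is the constant −65, so the polynomials are coprime and gcd = 1.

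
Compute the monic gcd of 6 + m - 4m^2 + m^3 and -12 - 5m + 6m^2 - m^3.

By polynomial division,
  m^3 - 4m^2 + m + 6 = (-1)(-m^3 + 6m^2 - 5m - 12) + (2m^2 - 4m - 6)
  -m^3 + 6m^2 - 5m - 12 = (-(1/2)m + 2)(2m^2 - 4m - 6) + (0)
Last nonzero remainder: 2m^2 - 4m - 6. Dividing through by 2 gives the monic gcd m^2 - 2m - 3.

-3 - 2m + m^2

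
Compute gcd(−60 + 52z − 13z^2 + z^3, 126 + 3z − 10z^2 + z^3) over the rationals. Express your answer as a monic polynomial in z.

Euclidean algorithm in ℚ[z]:
  z^3 − 13z^2 + 52z − 60 = (z^3 − 10z^2 + 3z + 126) + (−3z^2 + 49z − 186)
  z^3 − 10z^2 + 3z + 126 = (−(1/3)z − 19/9)(−3z^2 + 49z − 186) + ((400/9)z − 800/3)
  −3z^2 + 49z − 186 = (−(27/400)z + 279/400)((400/9)z − 800/3) + (0)
Last nonzero remainder: (400/9)z − 800/3. Dividing through by 400/9 gives the monic gcd z − 6.

−6 + z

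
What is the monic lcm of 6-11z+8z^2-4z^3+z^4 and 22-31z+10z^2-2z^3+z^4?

By polynomial division,
  z^4-4z^3+8z^2-11z+6 = (z^4-2z^3+10z^2-31z+22) + (-2z^3-2z^2+20z-16)
  z^4-2z^3+10z^2-31z+22 = (-(1/2)z+3/2)(-2z^3-2z^2+20z-16) + (23z^2-69z+46)
  -2z^3-2z^2+20z-16 = (-(2/23)z-8/23)(23z^2-69z+46) + (0)
Last nonzero remainder: 23z^2-69z+46. Dividing through by 23 gives the monic gcd z^2-3z+2.
Then lcm(f, g) = f·g / gcd(f, g); expanding and making the result monic gives the answer.

66-115z+83z^2-47z^3+15z^4-3z^5+z^6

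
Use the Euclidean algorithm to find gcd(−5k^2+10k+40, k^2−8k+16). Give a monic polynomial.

k−4

Apply the Euclidean algorithm:
  −5k^2+10k+40 = (−5)(k^2−8k+16) + (−30k+120)
  k^2−8k+16 = (−(1/30)k+2/15)(−30k+120) + (0)
Last nonzero remainder: −30k+120. Dividing through by −30 gives the monic gcd k−4.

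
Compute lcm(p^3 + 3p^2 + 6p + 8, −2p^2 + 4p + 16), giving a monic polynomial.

Euclidean algorithm in ℚ[p]:
  p^3 + 3p^2 + 6p + 8 = (−(1/2)p − 5/2)(−2p^2 + 4p + 16) + (24p + 48)
  −2p^2 + 4p + 16 = (−(1/12)p + 1/3)(24p + 48) + (0)
Last nonzero remainder: 24p + 48. Dividing through by 24 gives the monic gcd p + 2.
Then lcm(f, g) = f·g / gcd(f, g); expanding and making the result monic gives the answer.

p^4 − p^3 − 6p^2 − 16p − 32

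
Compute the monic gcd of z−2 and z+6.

By polynomial division,
  z−2 = (z+6) + (−8)
  z+6 = (−(1/8)z−3/4)(−8) + (0)
The last nonzero remainder is the constant −8, so the polynomials are coprime and gcd = 1.

1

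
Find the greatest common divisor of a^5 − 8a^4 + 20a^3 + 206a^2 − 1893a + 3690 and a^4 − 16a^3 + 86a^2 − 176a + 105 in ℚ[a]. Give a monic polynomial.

a^2 − 8a + 15

Euclidean algorithm in ℚ[a]:
  a^5 − 8a^4 + 20a^3 + 206a^2 − 1893a + 3690 = (a + 8)(a^4 − 16a^3 + 86a^2 − 176a + 105) + (62a^3 − 306a^2 − 590a + 2850)
  a^4 − 16a^3 + 86a^2 − 176a + 105 = ((1/62)a − 343/1922)(62a^3 − 306a^2 − 590a + 2850) + ((39312/961)a^2 − (314496/961)a + 589680/961)
  62a^3 − 306a^2 − 590a + 2850 = ((29791/19656)a + 91295/19656)((39312/961)a^2 − (314496/961)a + 589680/961) + (0)
Last nonzero remainder: (39312/961)a^2 − (314496/961)a + 589680/961. Dividing through by 39312/961 gives the monic gcd a^2 − 8a + 15.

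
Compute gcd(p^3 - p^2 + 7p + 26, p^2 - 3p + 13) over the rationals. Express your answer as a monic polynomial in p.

By polynomial division,
  p^3 - p^2 + 7p + 26 = (p + 2)(p^2 - 3p + 13) + (0)
The last nonzero remainder p^2 - 3p + 13 is already monic.

p^2 - 3p + 13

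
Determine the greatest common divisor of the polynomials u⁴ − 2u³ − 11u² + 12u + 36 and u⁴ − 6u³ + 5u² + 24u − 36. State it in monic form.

u³ − 4u² − 3u + 18

Euclidean algorithm in ℚ[u]:
  u⁴ − 2u³ − 11u² + 12u + 36 = (u⁴ − 6u³ + 5u² + 24u − 36) + (4u³ − 16u² − 12u + 72)
  u⁴ − 6u³ + 5u² + 24u − 36 = ((1/4)u − 1/2)(4u³ − 16u² − 12u + 72) + (0)
Last nonzero remainder: 4u³ − 16u² − 12u + 72. Dividing through by 4 gives the monic gcd u³ − 4u² − 3u + 18.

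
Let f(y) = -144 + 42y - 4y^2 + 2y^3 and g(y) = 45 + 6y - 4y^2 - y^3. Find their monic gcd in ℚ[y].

Repeated division with remainder:
  2y^3 - 4y^2 + 42y - 144 = (-2)(-y^3 - 4y^2 + 6y + 45) + (-12y^2 + 54y - 54)
  -y^3 - 4y^2 + 6y + 45 = ((1/12)y + 17/24)(-12y^2 + 54y - 54) + (-(111/4)y + 333/4)
  -12y^2 + 54y - 54 = ((16/37)y - 24/37)(-(111/4)y + 333/4) + (0)
Last nonzero remainder: -(111/4)y + 333/4. Dividing through by -111/4 gives the monic gcd y - 3.

-3 + y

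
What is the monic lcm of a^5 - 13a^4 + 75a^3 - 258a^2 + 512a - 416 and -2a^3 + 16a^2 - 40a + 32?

Euclidean algorithm in ℚ[a]:
  a^5 - 13a^4 + 75a^3 - 258a^2 + 512a - 416 = (-(1/2)a^2 + (5/2)a - 15/2)(-2a^3 + 16a^2 - 40a + 32) + (-22a^2 + 132a - 176)
  -2a^3 + 16a^2 - 40a + 32 = ((1/11)a - 2/11)(-22a^2 + 132a - 176) + (0)
Last nonzero remainder: -22a^2 + 132a - 176. Dividing through by -22 gives the monic gcd a^2 - 6a + 8.
Then lcm(f, g) = f·g / gcd(f, g); expanding and making the result monic gives the answer.

a^6 - 15a^5 + 101a^4 - 408a^3 + 1028a^2 - 1440a + 832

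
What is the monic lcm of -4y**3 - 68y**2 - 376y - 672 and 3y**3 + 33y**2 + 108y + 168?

By polynomial division,
  -4y**3 - 68y**2 - 376y - 672 = (-4/3)(3y**3 + 33y**2 + 108y + 168) + (-24y**2 - 232y - 448)
  3y**3 + 33y**2 + 108y + 168 = (-(1/8)y - 1/6)(-24y**2 - 232y - 448) + ((40/3)y + 280/3)
  -24y**2 - 232y - 448 = (-(9/5)y - 24/5)((40/3)y + 280/3) + (0)
Last nonzero remainder: (40/3)y + 280/3. Dividing through by 40/3 gives the monic gcd y + 7.
Then lcm(f, g) = f·g / gcd(f, g); expanding and making the result monic gives the answer.

y**5 + 21y**4 + 170y**3 + 680y**2 + 1424y + 1344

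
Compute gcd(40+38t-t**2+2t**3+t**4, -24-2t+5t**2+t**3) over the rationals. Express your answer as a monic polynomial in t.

4+t

Apply the Euclidean algorithm:
  t**4+2t**3-t**2+38t+40 = (t-3)(t**3+5t**2-2t-24) + (16t**2+56t-32)
  t**3+5t**2-2t-24 = ((1/16)t+3/32)(16t**2+56t-32) + (-(21/4)t-21)
  16t**2+56t-32 = (-(64/21)t+32/21)(-(21/4)t-21) + (0)
Last nonzero remainder: -(21/4)t-21. Dividing through by -21/4 gives the monic gcd t+4.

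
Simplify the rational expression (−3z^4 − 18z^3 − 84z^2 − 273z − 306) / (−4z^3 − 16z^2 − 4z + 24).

Repeated division with remainder:
  −3z^4 − 18z^3 − 84z^2 − 273z − 306 = ((3/4)z + 3/2)(−4z^3 − 16z^2 − 4z + 24) + (−57z^2 − 285z − 342)
  −4z^3 − 16z^2 − 4z + 24 = ((4/57)z − 4/57)(−57z^2 − 285z − 342) + (0)
Last nonzero remainder: −57z^2 − 285z − 342. Dividing through by −57 gives the monic gcd z^2 + 5z + 6.
Cancel z^2 + 5z + 6 from numerator and denominator to get the reduced form.

(3z^2 + 3z + 51)/(4z − 4)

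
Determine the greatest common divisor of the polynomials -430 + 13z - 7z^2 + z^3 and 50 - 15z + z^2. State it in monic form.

-10 + z

Euclidean algorithm in ℚ[z]:
  z^3 - 7z^2 + 13z - 430 = (z + 8)(z^2 - 15z + 50) + (83z - 830)
  z^2 - 15z + 50 = ((1/83)z - 5/83)(83z - 830) + (0)
Last nonzero remainder: 83z - 830. Dividing through by 83 gives the monic gcd z - 10.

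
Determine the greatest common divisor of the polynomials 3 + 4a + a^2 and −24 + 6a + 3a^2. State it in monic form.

By polynomial division,
  a^2 + 4a + 3 = (1/3)(3a^2 + 6a − 24) + (2a + 11)
  3a^2 + 6a − 24 = ((3/2)a − 21/4)(2a + 11) + (135/4)
  2a + 11 = ((8/135)a + 44/135)(135/4) + (0)
The last nonzero remainder is the constant 135/4, so the polynomials are coprime and gcd = 1.

1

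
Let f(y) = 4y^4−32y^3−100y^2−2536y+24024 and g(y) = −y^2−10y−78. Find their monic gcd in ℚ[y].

y^2+10y+78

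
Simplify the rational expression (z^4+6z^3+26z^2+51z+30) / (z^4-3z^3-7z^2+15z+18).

(z^2+3z+15)/(z^2-6z+9)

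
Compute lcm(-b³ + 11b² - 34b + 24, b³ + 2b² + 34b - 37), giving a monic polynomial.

Euclidean algorithm in ℚ[b]:
  -b³ + 11b² - 34b + 24 = (-1)(b³ + 2b² + 34b - 37) + (13b² - 13)
  b³ + 2b² + 34b - 37 = ((1/13)b + 2/13)(13b² - 13) + (35b - 35)
  13b² - 13 = ((13/35)b + 13/35)(35b - 35) + (0)
Last nonzero remainder: 35b - 35. Dividing through by 35 gives the monic gcd b - 1.
Then lcm(f, g) = f·g / gcd(f, g); expanding and making the result monic gives the answer.

b⁵ - 8b⁴ + 38b³ - 329b² + 1186b - 888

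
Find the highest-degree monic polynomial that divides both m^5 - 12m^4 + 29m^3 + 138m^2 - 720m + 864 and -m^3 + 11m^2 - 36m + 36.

Euclidean algorithm in ℚ[m]:
  m^5 - 12m^4 + 29m^3 + 138m^2 - 720m + 864 = (-m^2 + m + 18)(-m^3 + 11m^2 - 36m + 36) + (12m^2 - 108m + 216)
  -m^3 + 11m^2 - 36m + 36 = (-(1/12)m + 1/6)(12m^2 - 108m + 216) + (0)
Last nonzero remainder: 12m^2 - 108m + 216. Dividing through by 12 gives the monic gcd m^2 - 9m + 18.

m^2 - 9m + 18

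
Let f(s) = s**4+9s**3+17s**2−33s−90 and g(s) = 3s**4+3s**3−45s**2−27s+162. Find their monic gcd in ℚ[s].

s**3+4s**2−3s−18

Repeated division with remainder:
  s**4+9s**3+17s**2−33s−90 = (1/3)(3s**4+3s**3−45s**2−27s+162) + (8s**3+32s**2−24s−144)
  3s**4+3s**3−45s**2−27s+162 = ((3/8)s−9/8)(8s**3+32s**2−24s−144) + (0)
Last nonzero remainder: 8s**3+32s**2−24s−144. Dividing through by 8 gives the monic gcd s**3+4s**2−3s−18.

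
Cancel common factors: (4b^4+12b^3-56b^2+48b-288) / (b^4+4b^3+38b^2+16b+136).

(4b^2+12b-72)/(b^2+4b+34)

Apply the Euclidean algorithm:
  4b^4+12b^3-56b^2+48b-288 = (4)(b^4+4b^3+38b^2+16b+136) + (-4b^3-208b^2-16b-832)
  b^4+4b^3+38b^2+16b+136 = (-(1/4)b+12)(-4b^3-208b^2-16b-832) + (2530b^2+10120)
  -4b^3-208b^2-16b-832 = (-(2/1265)b-104/1265)(2530b^2+10120) + (0)
Last nonzero remainder: 2530b^2+10120. Dividing through by 2530 gives the monic gcd b^2+4.
Cancel b^2+4 from numerator and denominator to get the reduced form.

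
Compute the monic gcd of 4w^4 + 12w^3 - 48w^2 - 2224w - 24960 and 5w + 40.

w + 8

Apply the Euclidean algorithm:
  4w^4 + 12w^3 - 48w^2 - 2224w - 24960 = ((4/5)w^3 - 4w^2 + (112/5)w - 624)(5w + 40) + (0)
Last nonzero remainder: 5w + 40. Dividing through by 5 gives the monic gcd w + 8.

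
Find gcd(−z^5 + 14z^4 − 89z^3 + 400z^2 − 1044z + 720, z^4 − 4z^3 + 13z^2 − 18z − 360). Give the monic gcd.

z^3 − 7z^2 + 34z − 120

Euclidean algorithm in ℚ[z]:
  −z^5 + 14z^4 − 89z^3 + 400z^2 − 1044z + 720 = (−z + 10)(z^4 − 4z^3 + 13z^2 − 18z − 360) + (−36z^3 + 252z^2 − 1224z + 4320)
  z^4 − 4z^3 + 13z^2 − 18z − 360 = (−(1/36)z − 1/12)(−36z^3 + 252z^2 − 1224z + 4320) + (0)
Last nonzero remainder: −36z^3 + 252z^2 − 1224z + 4320. Dividing through by −36 gives the monic gcd z^3 − 7z^2 + 34z − 120.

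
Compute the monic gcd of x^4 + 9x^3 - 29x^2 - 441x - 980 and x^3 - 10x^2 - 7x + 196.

Apply the Euclidean algorithm:
  x^4 + 9x^3 - 29x^2 - 441x - 980 = (x + 19)(x^3 - 10x^2 - 7x + 196) + (168x^2 - 504x - 4704)
  x^3 - 10x^2 - 7x + 196 = ((1/168)x - 1/24)(168x^2 - 504x - 4704) + (0)
Last nonzero remainder: 168x^2 - 504x - 4704. Dividing through by 168 gives the monic gcd x^2 - 3x - 28.

x^2 - 3x - 28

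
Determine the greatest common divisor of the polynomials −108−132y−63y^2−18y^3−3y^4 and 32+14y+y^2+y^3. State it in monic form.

2+y

By polynomial division,
  −3y^4−18y^3−63y^2−132y−108 = (−3y−15)(y^3+y^2+14y+32) + (−6y^2+174y+372)
  y^3+y^2+14y+32 = (−(1/6)y−5)(−6y^2+174y+372) + (946y+1892)
  −6y^2+174y+372 = (−(3/473)y+93/473)(946y+1892) + (0)
Last nonzero remainder: 946y+1892. Dividing through by 946 gives the monic gcd y+2.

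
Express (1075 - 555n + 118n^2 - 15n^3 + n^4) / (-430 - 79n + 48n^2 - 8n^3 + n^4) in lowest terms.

Euclidean algorithm in ℚ[n]:
  n^4 - 15n^3 + 118n^2 - 555n + 1075 = (n^4 - 8n^3 + 48n^2 - 79n - 430) + (-7n^3 + 70n^2 - 476n + 1505)
  n^4 - 8n^3 + 48n^2 - 79n - 430 = (-(1/7)n - 2/7)(-7n^3 + 70n^2 - 476n + 1505) + (0)
Last nonzero remainder: -7n^3 + 70n^2 - 476n + 1505. Dividing through by -7 gives the monic gcd n^3 - 10n^2 + 68n - 215.
Cancel n^3 - 10n^2 + 68n - 215 from numerator and denominator to get the reduced form.

(-5 + n)/(2 + n)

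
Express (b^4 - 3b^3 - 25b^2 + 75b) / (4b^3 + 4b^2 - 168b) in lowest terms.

Euclidean algorithm in ℚ[b]:
  b^4 - 3b^3 - 25b^2 + 75b = ((1/4)b - 1)(4b^3 + 4b^2 - 168b) + (21b^2 - 93b)
  4b^3 + 4b^2 - 168b = ((4/21)b + 152/147)(21b^2 - 93b) + (-(3520/49)b)
  21b^2 - 93b = (-(1029/3520)b + 4557/3520)(-(3520/49)b) + (0)
Last nonzero remainder: -(3520/49)b. Dividing through by -3520/49 gives the monic gcd b.
Cancel b from numerator and denominator to get the reduced form.

(b^3 - 3b^2 - 25b + 75)/(4b^2 + 4b - 168)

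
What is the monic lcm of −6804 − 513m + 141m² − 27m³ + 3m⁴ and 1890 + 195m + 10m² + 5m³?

−13608 − 3294m + 111m² − 7m³ − 3m⁴ + m⁵

By polynomial division,
  3m⁴ − 27m³ + 141m² − 513m − 6804 = ((3/5)m − 33/5)(5m³ + 10m² + 195m + 1890) + (90m² − 360m + 5670)
  5m³ + 10m² + 195m + 1890 = ((1/18)m + 1/3)(90m² − 360m + 5670) + (0)
Last nonzero remainder: 90m² − 360m + 5670. Dividing through by 90 gives the monic gcd m² − 4m + 63.
Then lcm(f, g) = f·g / gcd(f, g); expanding and making the result monic gives the answer.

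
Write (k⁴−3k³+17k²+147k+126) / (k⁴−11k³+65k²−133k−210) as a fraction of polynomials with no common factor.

(k+3)/(k−5)

Euclidean algorithm in ℚ[k]:
  k⁴−3k³+17k²+147k+126 = (k⁴−11k³+65k²−133k−210) + (8k³−48k²+280k+336)
  k⁴−11k³+65k²−133k−210 = ((1/8)k−5/8)(8k³−48k²+280k+336) + (0)
Last nonzero remainder: 8k³−48k²+280k+336. Dividing through by 8 gives the monic gcd k³−6k²+35k+42.
Cancel k³−6k²+35k+42 from numerator and denominator to get the reduced form.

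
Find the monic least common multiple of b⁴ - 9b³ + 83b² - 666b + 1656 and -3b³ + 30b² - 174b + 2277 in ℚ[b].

Apply the Euclidean algorithm:
  b⁴ - 9b³ + 83b² - 666b + 1656 = (-(1/3)b - 1/3)(-3b³ + 30b² - 174b + 2277) + (35b² + 35b + 2415)
  -3b³ + 30b² - 174b + 2277 = (-(3/35)b + 33/35)(35b² + 35b + 2415) + (0)
Last nonzero remainder: 35b² + 35b + 2415. Dividing through by 35 gives the monic gcd b² + b + 69.
Then lcm(f, g) = f·g / gcd(f, g); expanding and making the result monic gives the answer.

b⁵ - 20b⁴ + 182b³ - 1579b² + 8982b - 18216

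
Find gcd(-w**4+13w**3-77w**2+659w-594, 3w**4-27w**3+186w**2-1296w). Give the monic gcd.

w**2-w+54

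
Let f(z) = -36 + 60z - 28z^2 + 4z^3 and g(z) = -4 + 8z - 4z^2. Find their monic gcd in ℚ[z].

-1 + z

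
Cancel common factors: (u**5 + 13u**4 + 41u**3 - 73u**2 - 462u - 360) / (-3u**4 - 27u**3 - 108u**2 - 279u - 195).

(-u**3 - 7u**2 + 6u + 72)/(3u**2 + 9u + 39)

Euclidean algorithm in ℚ[u]:
  u**5 + 13u**4 + 41u**3 - 73u**2 - 462u - 360 = (-(1/3)u - 4/3)(-3u**4 - 27u**3 - 108u**2 - 279u - 195) + (-31u**3 - 310u**2 - 899u - 620)
  -3u**4 - 27u**3 - 108u**2 - 279u - 195 = ((3/31)u - 3/31)(-31u**3 - 310u**2 - 899u - 620) + (-51u**2 - 306u - 255)
  -31u**3 - 310u**2 - 899u - 620 = ((31/51)u + 124/51)(-51u**2 - 306u - 255) + (0)
Last nonzero remainder: -51u**2 - 306u - 255. Dividing through by -51 gives the monic gcd u**2 + 6u + 5.
Cancel u**2 + 6u + 5 from numerator and denominator to get the reduced form.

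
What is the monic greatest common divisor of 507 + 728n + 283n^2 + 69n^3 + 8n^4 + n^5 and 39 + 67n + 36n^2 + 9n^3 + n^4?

13 + 18n + 6n^2 + n^3

Apply the Euclidean algorithm:
  n^5 + 8n^4 + 69n^3 + 283n^2 + 728n + 507 = (n − 1)(n^4 + 9n^3 + 36n^2 + 67n + 39) + (42n^3 + 252n^2 + 756n + 546)
  n^4 + 9n^3 + 36n^2 + 67n + 39 = ((1/42)n + 1/14)(42n^3 + 252n^2 + 756n + 546) + (0)
Last nonzero remainder: 42n^3 + 252n^2 + 756n + 546. Dividing through by 42 gives the monic gcd n^3 + 6n^2 + 18n + 13.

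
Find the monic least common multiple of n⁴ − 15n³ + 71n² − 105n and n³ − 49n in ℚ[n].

By polynomial division,
  n⁴ − 15n³ + 71n² − 105n = (n − 15)(n³ − 49n) + (120n² − 840n)
  n³ − 49n = ((1/120)n + 7/120)(120n² − 840n) + (0)
Last nonzero remainder: 120n² − 840n. Dividing through by 120 gives the monic gcd n² − 7n.
Then lcm(f, g) = f·g / gcd(f, g); expanding and making the result monic gives the answer.

n⁵ − 8n⁴ − 34n³ + 392n² − 735n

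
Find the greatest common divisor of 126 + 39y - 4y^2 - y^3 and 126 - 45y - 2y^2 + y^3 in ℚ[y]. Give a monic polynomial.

-42 + y + y^2

Repeated division with remainder:
  -y^3 - 4y^2 + 39y + 126 = (-1)(y^3 - 2y^2 - 45y + 126) + (-6y^2 - 6y + 252)
  y^3 - 2y^2 - 45y + 126 = (-(1/6)y + 1/2)(-6y^2 - 6y + 252) + (0)
Last nonzero remainder: -6y^2 - 6y + 252. Dividing through by -6 gives the monic gcd y^2 + y - 42.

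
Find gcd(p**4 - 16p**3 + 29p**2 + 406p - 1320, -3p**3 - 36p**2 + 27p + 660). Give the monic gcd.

By polynomial division,
  p**4 - 16p**3 + 29p**2 + 406p - 1320 = (-(1/3)p + 28/3)(-3p**3 - 36p**2 + 27p + 660) + (374p**2 + 374p - 7480)
  -3p**3 - 36p**2 + 27p + 660 = (-(3/374)p - 3/34)(374p**2 + 374p - 7480) + (0)
Last nonzero remainder: 374p**2 + 374p - 7480. Dividing through by 374 gives the monic gcd p**2 + p - 20.

p**2 + p - 20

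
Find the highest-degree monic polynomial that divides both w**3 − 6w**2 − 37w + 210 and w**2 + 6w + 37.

1

Repeated division with remainder:
  w**3 − 6w**2 − 37w + 210 = (w − 12)(w**2 + 6w + 37) + (−2w + 654)
  w**2 + 6w + 37 = (−(1/2)w − 333/2)(−2w + 654) + (108928)
  −2w + 654 = (−(1/54464)w + 327/54464)(108928) + (0)
The last nonzero remainder is the constant 108928, so the polynomials are coprime and gcd = 1.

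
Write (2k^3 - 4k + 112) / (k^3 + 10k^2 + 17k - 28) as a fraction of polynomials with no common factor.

Apply the Euclidean algorithm:
  2k^3 - 4k + 112 = (2)(k^3 + 10k^2 + 17k - 28) + (-20k^2 - 38k + 168)
  k^3 + 10k^2 + 17k - 28 = (-(1/20)k - 81/200)(-20k^2 - 38k + 168) + ((1001/100)k + 1001/25)
  -20k^2 - 38k + 168 = (-(2000/1001)k + 600/143)((1001/100)k + 1001/25) + (0)
Last nonzero remainder: (1001/100)k + 1001/25. Dividing through by 1001/100 gives the monic gcd k + 4.
Cancel k + 4 from numerator and denominator to get the reduced form.

(2k^2 - 8k + 28)/(k^2 + 6k - 7)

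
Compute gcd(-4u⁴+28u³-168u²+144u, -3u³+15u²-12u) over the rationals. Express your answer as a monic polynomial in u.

Apply the Euclidean algorithm:
  -4u⁴+28u³-168u²+144u = ((4/3)u-8/3)(-3u³+15u²-12u) + (-112u²+112u)
  -3u³+15u²-12u = ((3/112)u-3/28)(-112u²+112u) + (0)
Last nonzero remainder: -112u²+112u. Dividing through by -112 gives the monic gcd u²-u.

u²-u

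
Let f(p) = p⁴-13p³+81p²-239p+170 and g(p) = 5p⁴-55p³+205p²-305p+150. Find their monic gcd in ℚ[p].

p²-6p+5

Euclidean algorithm in ℚ[p]:
  p⁴-13p³+81p²-239p+170 = (1/5)(5p⁴-55p³+205p²-305p+150) + (-2p³+40p²-178p+140)
  5p⁴-55p³+205p²-305p+150 = (-(5/2)p-45/2)(-2p³+40p²-178p+140) + (660p²-3960p+3300)
  -2p³+40p²-178p+140 = (-(1/330)p+7/165)(660p²-3960p+3300) + (0)
Last nonzero remainder: 660p²-3960p+3300. Dividing through by 660 gives the monic gcd p²-6p+5.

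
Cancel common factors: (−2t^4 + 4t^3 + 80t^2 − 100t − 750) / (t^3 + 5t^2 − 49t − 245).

By polynomial division,
  −2t^4 + 4t^3 + 80t^2 − 100t − 750 = (−2t + 14)(t^3 + 5t^2 − 49t − 245) + (−88t^2 + 96t + 2680)
  t^3 + 5t^2 − 49t − 245 = (−(1/88)t − 67/968)(−88t^2 + 96t + 2680) + (−(1440/121)t − 7200/121)
  −88t^2 + 96t + 2680 = ((1331/180)t − 8107/180)(−(1440/121)t − 7200/121) + (0)
Last nonzero remainder: −(1440/121)t − 7200/121. Dividing through by −1440/121 gives the monic gcd t + 5.
Cancel t + 5 from numerator and denominator to get the reduced form.

(−2t^3 + 14t^2 + 10t − 150)/(t^2 − 49)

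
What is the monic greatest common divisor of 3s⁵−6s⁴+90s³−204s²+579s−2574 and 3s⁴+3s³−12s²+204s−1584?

By polynomial division,
  3s⁵−6s⁴+90s³−204s²+579s−2574 = (s−3)(3s⁴+3s³−12s²+204s−1584) + (111s³−444s²+2775s−7326)
  3s⁴+3s³−12s²+204s−1584 = ((1/37)s+5/37)(111s³−444s²+2775s−7326) + (−27s²+27s−594)
  111s³−444s²+2775s−7326 = (−(37/9)s+37/3)(−27s²+27s−594) + (0)
Last nonzero remainder: −27s²+27s−594. Dividing through by −27 gives the monic gcd s²−s+22.

s²−s+22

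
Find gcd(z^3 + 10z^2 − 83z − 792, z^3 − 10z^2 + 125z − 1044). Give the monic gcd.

z − 9

Repeated division with remainder:
  z^3 + 10z^2 − 83z − 792 = (z^3 − 10z^2 + 125z − 1044) + (20z^2 − 208z + 252)
  z^3 − 10z^2 + 125z − 1044 = ((1/20)z + 1/50)(20z^2 − 208z + 252) + ((2914/25)z − 26226/25)
  20z^2 − 208z + 252 = ((250/1457)z − 350/1457)((2914/25)z − 26226/25) + (0)
Last nonzero remainder: (2914/25)z − 26226/25. Dividing through by 2914/25 gives the monic gcd z − 9.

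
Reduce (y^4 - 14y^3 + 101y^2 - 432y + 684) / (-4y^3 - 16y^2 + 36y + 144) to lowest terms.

Repeated division with remainder:
  y^4 - 14y^3 + 101y^2 - 432y + 684 = (-(1/4)y + 9/2)(-4y^3 - 16y^2 + 36y + 144) + (182y^2 - 558y + 36)
  -4y^3 - 16y^2 + 36y + 144 = (-(2/91)y - 1286/8281)(182y^2 - 558y + 36) + (-(412920/8281)y + 1238760/8281)
  182y^2 - 558y + 36 = (-(753571/206460)y + 8281/34410)(-(412920/8281)y + 1238760/8281) + (0)
Last nonzero remainder: -(412920/8281)y + 1238760/8281. Dividing through by -412920/8281 gives the monic gcd y - 3.
Cancel y - 3 from numerator and denominator to get the reduced form.

(-y^3 + 11y^2 - 68y + 228)/(4y^2 + 28y + 48)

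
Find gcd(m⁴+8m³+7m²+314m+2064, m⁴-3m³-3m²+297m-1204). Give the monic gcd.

m²-6m+43

Euclidean algorithm in ℚ[m]:
  m⁴+8m³+7m²+314m+2064 = (m⁴-3m³-3m²+297m-1204) + (11m³+10m²+17m+3268)
  m⁴-3m³-3m²+297m-1204 = ((1/11)m-43/121)(11m³+10m²+17m+3268) + (-(120/121)m²+(720/121)m-5160/121)
  11m³+10m²+17m+3268 = (-(1331/120)m-2299/30)(-(120/121)m²+(720/121)m-5160/121) + (0)
Last nonzero remainder: -(120/121)m²+(720/121)m-5160/121. Dividing through by -120/121 gives the monic gcd m²-6m+43.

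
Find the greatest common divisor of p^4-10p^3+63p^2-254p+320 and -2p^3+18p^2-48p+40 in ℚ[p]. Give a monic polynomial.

Apply the Euclidean algorithm:
  p^4-10p^3+63p^2-254p+320 = (-(1/2)p+1/2)(-2p^3+18p^2-48p+40) + (30p^2-210p+300)
  -2p^3+18p^2-48p+40 = (-(1/15)p+2/15)(30p^2-210p+300) + (0)
Last nonzero remainder: 30p^2-210p+300. Dividing through by 30 gives the monic gcd p^2-7p+10.

p^2-7p+10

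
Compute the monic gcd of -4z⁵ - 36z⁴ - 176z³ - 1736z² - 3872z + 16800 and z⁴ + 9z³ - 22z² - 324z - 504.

Repeated division with remainder:
  -4z⁵ - 36z⁴ - 176z³ - 1736z² - 3872z + 16800 = (-4z)(z⁴ + 9z³ - 22z² - 324z - 504) + (-264z³ - 3032z² - 5888z + 16800)
  z⁴ + 9z³ - 22z² - 324z - 504 = (-(1/264)z + 41/4356)(-264z³ - 3032z² - 5888z + 16800) + (-(17168/1089)z² - (223184/1089)z - 240352/363)
  -264z³ - 3032z² - 5888z + 16800 = ((35937/2146)z - 27225/1073)(-(17168/1089)z² - (223184/1089)z - 240352/363) + (0)
Last nonzero remainder: -(17168/1089)z² - (223184/1089)z - 240352/363. Dividing through by -17168/1089 gives the monic gcd z² + 13z + 42.

z² + 13z + 42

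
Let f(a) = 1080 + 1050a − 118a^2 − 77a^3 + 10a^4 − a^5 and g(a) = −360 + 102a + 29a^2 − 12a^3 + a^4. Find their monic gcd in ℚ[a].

−12 − a + a^2

Euclidean algorithm in ℚ[a]:
  −a^5 + 10a^4 − 77a^3 − 118a^2 + 1050a + 1080 = (−a − 2)(a^4 − 12a^3 + 29a^2 + 102a − 360) + (−72a^3 + 42a^2 + 894a + 360)
  a^4 − 12a^3 + 29a^2 + 102a − 360 = (−(1/72)a + 137/864)(−72a^3 + 42a^2 + 894a + 360) + ((5005/144)a^2 − (5005/144)a − 5005/12)
  −72a^3 + 42a^2 + 894a + 360 = (−(10368/5005)a − 864/1001)((5005/144)a^2 − (5005/144)a − 5005/12) + (0)
Last nonzero remainder: (5005/144)a^2 − (5005/144)a − 5005/12. Dividing through by 5005/144 gives the monic gcd a^2 − a − 12.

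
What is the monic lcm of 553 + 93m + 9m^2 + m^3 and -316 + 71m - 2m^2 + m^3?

-2212 + 181m + 57m^2 + 5m^3 + m^4

Repeated division with remainder:
  m^3 + 9m^2 + 93m + 553 = (m^3 - 2m^2 + 71m - 316) + (11m^2 + 22m + 869)
  m^3 - 2m^2 + 71m - 316 = ((1/11)m - 4/11)(11m^2 + 22m + 869) + (0)
Last nonzero remainder: 11m^2 + 22m + 869. Dividing through by 11 gives the monic gcd m^2 + 2m + 79.
Then lcm(f, g) = f·g / gcd(f, g); expanding and making the result monic gives the answer.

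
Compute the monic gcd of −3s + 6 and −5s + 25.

1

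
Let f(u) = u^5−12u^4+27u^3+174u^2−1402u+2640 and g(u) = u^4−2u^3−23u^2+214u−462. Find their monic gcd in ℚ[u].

u^3−9u^2+40u−66

By polynomial division,
  u^5−12u^4+27u^3+174u^2−1402u+2640 = (u−10)(u^4−2u^3−23u^2+214u−462) + (30u^3−270u^2+1200u−1980)
  u^4−2u^3−23u^2+214u−462 = ((1/30)u+7/30)(30u^3−270u^2+1200u−1980) + (0)
Last nonzero remainder: 30u^3−270u^2+1200u−1980. Dividing through by 30 gives the monic gcd u^3−9u^2+40u−66.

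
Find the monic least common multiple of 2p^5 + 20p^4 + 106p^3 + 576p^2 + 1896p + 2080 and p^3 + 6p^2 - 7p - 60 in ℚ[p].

Euclidean algorithm in ℚ[p]:
  2p^5 + 20p^4 + 106p^3 + 576p^2 + 1896p + 2080 = (2p^2 + 8p + 72)(p^3 + 6p^2 - 7p - 60) + (320p^2 + 2880p + 6400)
  p^3 + 6p^2 - 7p - 60 = ((1/320)p - 3/320)(320p^2 + 2880p + 6400) + (0)
Last nonzero remainder: 320p^2 + 2880p + 6400. Dividing through by 320 gives the monic gcd p^2 + 9p + 20.
Then lcm(f, g) = f·g / gcd(f, g); expanding and making the result monic gives the answer.

p^6 + 7p^5 + 23p^4 + 129p^3 + 84p^2 - 1804p - 3120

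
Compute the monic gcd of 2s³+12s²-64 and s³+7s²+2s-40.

Euclidean algorithm in ℚ[s]:
  2s³+12s²-64 = (2)(s³+7s²+2s-40) + (-2s²-4s+16)
  s³+7s²+2s-40 = (-(1/2)s-5/2)(-2s²-4s+16) + (0)
Last nonzero remainder: -2s²-4s+16. Dividing through by -2 gives the monic gcd s²+2s-8.

s²+2s-8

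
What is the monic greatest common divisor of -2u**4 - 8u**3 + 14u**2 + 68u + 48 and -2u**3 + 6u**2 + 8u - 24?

u**2 - u - 6

Repeated division with remainder:
  -2u**4 - 8u**3 + 14u**2 + 68u + 48 = (u + 7)(-2u**3 + 6u**2 + 8u - 24) + (-36u**2 + 36u + 216)
  -2u**3 + 6u**2 + 8u - 24 = ((1/18)u - 1/9)(-36u**2 + 36u + 216) + (0)
Last nonzero remainder: -36u**2 + 36u + 216. Dividing through by -36 gives the monic gcd u**2 - u - 6.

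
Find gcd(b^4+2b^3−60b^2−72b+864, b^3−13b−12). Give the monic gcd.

By polynomial division,
  b^4+2b^3−60b^2−72b+864 = (b+2)(b^3−13b−12) + (−47b^2−34b+888)
  b^3−13b−12 = (−(1/47)b+34/2209)(−47b^2−34b+888) + ((14175/2209)b−56700/2209)
  −47b^2−34b+888 = (−(103823/14175)b−163466/4725)((14175/2209)b−56700/2209) + (0)
Last nonzero remainder: (14175/2209)b−56700/2209. Dividing through by 14175/2209 gives the monic gcd b−4.

b−4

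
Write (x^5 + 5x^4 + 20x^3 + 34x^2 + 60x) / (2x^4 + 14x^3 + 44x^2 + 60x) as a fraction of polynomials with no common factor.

Apply the Euclidean algorithm:
  x^5 + 5x^4 + 20x^3 + 34x^2 + 60x = ((1/2)x − 1)(2x^4 + 14x^3 + 44x^2 + 60x) + (12x^3 + 48x^2 + 120x)
  2x^4 + 14x^3 + 44x^2 + 60x = ((1/6)x + 1/2)(12x^3 + 48x^2 + 120x) + (0)
Last nonzero remainder: 12x^3 + 48x^2 + 120x. Dividing through by 12 gives the monic gcd x^3 + 4x^2 + 10x.
Cancel x^3 + 4x^2 + 10x from numerator and denominator to get the reduced form.

(x^2 + x + 6)/(2x + 6)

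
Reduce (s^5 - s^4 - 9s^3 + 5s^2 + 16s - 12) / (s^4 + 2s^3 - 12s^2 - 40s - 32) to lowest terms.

By polynomial division,
  s^5 - s^4 - 9s^3 + 5s^2 + 16s - 12 = (s - 3)(s^4 + 2s^3 - 12s^2 - 40s - 32) + (9s^3 + 9s^2 - 72s - 108)
  s^4 + 2s^3 - 12s^2 - 40s - 32 = ((1/9)s + 1/9)(9s^3 + 9s^2 - 72s - 108) + (-5s^2 - 20s - 20)
  9s^3 + 9s^2 - 72s - 108 = (-(9/5)s + 27/5)(-5s^2 - 20s - 20) + (0)
Last nonzero remainder: -5s^2 - 20s - 20. Dividing through by -5 gives the monic gcd s^2 + 4s + 4.
Cancel s^2 + 4s + 4 from numerator and denominator to get the reduced form.

(s^3 - 5s^2 + 7s - 3)/(s^2 - 2s - 8)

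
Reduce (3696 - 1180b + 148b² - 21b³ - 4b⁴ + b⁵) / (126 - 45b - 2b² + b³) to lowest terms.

(-88 + 26b - 5b² + b³)/(-3 + b)

By polynomial division,
  b⁵ - 4b⁴ - 21b³ + 148b² - 1180b + 3696 = (b² - 2b + 20)(b³ - 2b² - 45b + 126) + (-28b² - 28b + 1176)
  b³ - 2b² - 45b + 126 = (-(1/28)b + 3/28)(-28b² - 28b + 1176) + (0)
Last nonzero remainder: -28b² - 28b + 1176. Dividing through by -28 gives the monic gcd b² + b - 42.
Cancel b² + b - 42 from numerator and denominator to get the reduced form.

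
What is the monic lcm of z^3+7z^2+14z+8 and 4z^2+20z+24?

Apply the Euclidean algorithm:
  z^3+7z^2+14z+8 = ((1/4)z+1/2)(4z^2+20z+24) + (-2z-4)
  4z^2+20z+24 = (-2z-6)(-2z-4) + (0)
Last nonzero remainder: -2z-4. Dividing through by -2 gives the monic gcd z+2.
Then lcm(f, g) = f·g / gcd(f, g); expanding and making the result monic gives the answer.

z^4+10z^3+35z^2+50z+24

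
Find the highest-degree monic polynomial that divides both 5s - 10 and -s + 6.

Apply the Euclidean algorithm:
  5s - 10 = (-5)(-s + 6) + (20)
  -s + 6 = (-(1/20)s + 3/10)(20) + (0)
The last nonzero remainder is the constant 20, so the polynomials are coprime and gcd = 1.

1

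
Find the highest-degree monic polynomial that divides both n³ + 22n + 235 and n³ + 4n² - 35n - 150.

n + 5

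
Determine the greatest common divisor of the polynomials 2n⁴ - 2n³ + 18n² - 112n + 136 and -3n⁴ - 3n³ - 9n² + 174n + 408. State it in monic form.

n² + 3n + 17

Repeated division with remainder:
  2n⁴ - 2n³ + 18n² - 112n + 136 = (-2/3)(-3n⁴ - 3n³ - 9n² + 174n + 408) + (-4n³ + 12n² + 4n + 408)
  -3n⁴ - 3n³ - 9n² + 174n + 408 = ((3/4)n + 3)(-4n³ + 12n² + 4n + 408) + (-48n² - 144n - 816)
  -4n³ + 12n² + 4n + 408 = ((1/12)n - 1/2)(-48n² - 144n - 816) + (0)
Last nonzero remainder: -48n² - 144n - 816. Dividing through by -48 gives the monic gcd n² + 3n + 17.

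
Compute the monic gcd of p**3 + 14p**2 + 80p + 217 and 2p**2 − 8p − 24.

1

Apply the Euclidean algorithm:
  p**3 + 14p**2 + 80p + 217 = ((1/2)p + 9)(2p**2 − 8p − 24) + (164p + 433)
  2p**2 − 8p − 24 = ((1/82)p − 1089/13448)(164p + 433) + (148785/13448)
  164p + 433 = ((2205472/148785)p + 5822984/148785)(148785/13448) + (0)
The last nonzero remainder is the constant 148785/13448, so the polynomials are coprime and gcd = 1.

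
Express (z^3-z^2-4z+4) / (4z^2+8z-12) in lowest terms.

(z^2-4)/(4z+12)

Apply the Euclidean algorithm:
  z^3-z^2-4z+4 = ((1/4)z-3/4)(4z^2+8z-12) + (5z-5)
  4z^2+8z-12 = ((4/5)z+12/5)(5z-5) + (0)
Last nonzero remainder: 5z-5. Dividing through by 5 gives the monic gcd z-1.
Cancel z-1 from numerator and denominator to get the reduced form.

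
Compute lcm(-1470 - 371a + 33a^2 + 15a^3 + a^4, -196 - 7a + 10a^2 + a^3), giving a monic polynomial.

5880 + 14a - 503a^2 - 27a^3 + 11a^4 + a^5

Repeated division with remainder:
  a^4 + 15a^3 + 33a^2 - 371a - 1470 = (a + 5)(a^3 + 10a^2 - 7a - 196) + (-10a^2 - 140a - 490)
  a^3 + 10a^2 - 7a - 196 = (-(1/10)a + 2/5)(-10a^2 - 140a - 490) + (0)
Last nonzero remainder: -10a^2 - 140a - 490. Dividing through by -10 gives the monic gcd a^2 + 14a + 49.
Then lcm(f, g) = f·g / gcd(f, g); expanding and making the result monic gives the answer.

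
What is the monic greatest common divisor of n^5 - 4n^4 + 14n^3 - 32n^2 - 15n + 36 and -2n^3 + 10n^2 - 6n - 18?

n^2 - 2n - 3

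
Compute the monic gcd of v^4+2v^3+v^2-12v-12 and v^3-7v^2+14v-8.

By polynomial division,
  v^4+2v^3+v^2-12v-12 = (v+9)(v^3-7v^2+14v-8) + (50v^2-130v+60)
  v^3-7v^2+14v-8 = ((1/50)v-11/125)(50v^2-130v+60) + ((34/25)v-68/25)
  50v^2-130v+60 = ((625/17)v-375/17)((34/25)v-68/25) + (0)
Last nonzero remainder: (34/25)v-68/25. Dividing through by 34/25 gives the monic gcd v-2.

v-2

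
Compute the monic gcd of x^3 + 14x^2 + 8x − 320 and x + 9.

Apply the Euclidean algorithm:
  x^3 + 14x^2 + 8x − 320 = (x^2 + 5x − 37)(x + 9) + (13)
  x + 9 = ((1/13)x + 9/13)(13) + (0)
The last nonzero remainder is the constant 13, so the polynomials are coprime and gcd = 1.

1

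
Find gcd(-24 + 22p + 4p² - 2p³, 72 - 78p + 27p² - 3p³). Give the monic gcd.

-4 + p

Euclidean algorithm in ℚ[p]:
  -2p³ + 4p² + 22p - 24 = (2/3)(-3p³ + 27p² - 78p + 72) + (-14p² + 74p - 72)
  -3p³ + 27p² - 78p + 72 = ((3/14)p - 39/49)(-14p² + 74p - 72) + (-(180/49)p + 720/49)
  -14p² + 74p - 72 = ((343/90)p - 49/10)(-(180/49)p + 720/49) + (0)
Last nonzero remainder: -(180/49)p + 720/49. Dividing through by -180/49 gives the monic gcd p - 4.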